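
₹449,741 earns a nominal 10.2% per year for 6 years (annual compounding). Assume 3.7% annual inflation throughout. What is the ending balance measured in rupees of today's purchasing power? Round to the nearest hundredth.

Nominal value at maturity: ₹449,741 × (1 + 10.2%)^6 ≈ ₹805,474.97.
Price-level factor over 6 years: (1 + 3.7%)^6 ≈ 1.2435765910.
Dividing the nominal maturity value by the price-level factor gives the value in today's money.

₹647,708.37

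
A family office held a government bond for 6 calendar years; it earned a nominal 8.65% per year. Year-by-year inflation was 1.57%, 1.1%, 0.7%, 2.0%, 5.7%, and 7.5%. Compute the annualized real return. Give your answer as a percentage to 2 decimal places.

Cumulative inflation factor: 1.0157 × 1.011 × 1.007 × 1.020 × 1.057 × 1.075 ≈ 1.19848.
Nominal growth factor: 1.64505. Real growth factor = 1.64505 / 1.19848 ≈ 1.37261.
Annualized: 1.37261^(1/6) − 1 ≈ 0.05420.

5.42%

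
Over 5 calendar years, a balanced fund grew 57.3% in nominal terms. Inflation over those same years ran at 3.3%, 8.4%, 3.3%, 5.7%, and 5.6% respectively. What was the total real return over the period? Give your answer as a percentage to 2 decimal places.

21.83%

Cumulative inflation factor: 1.033 × 1.084 × 1.033 × 1.057 × 1.056 ≈ 1.29113.
Nominal growth factor: 1.57300. Real growth factor = 1.57300 / 1.29113 ≈ 1.21832.
Total real return ≈ 21.8316%.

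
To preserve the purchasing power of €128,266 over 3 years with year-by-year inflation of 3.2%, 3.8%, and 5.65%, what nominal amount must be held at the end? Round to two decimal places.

Cumulative price-level factor: 1.032 × 1.038 × 1.0565 = 1.131739704.
The nominal amount required is €128,266 scaled up by that factor.

€145,163.72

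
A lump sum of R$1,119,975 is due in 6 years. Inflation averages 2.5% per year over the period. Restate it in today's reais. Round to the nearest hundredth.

Price-level factor over 6 years: (1 + 2.5%)^6 ≈ 1.1596934182.
Purchasing power today: R$1,119,975 divided by that factor.

R$965,750.93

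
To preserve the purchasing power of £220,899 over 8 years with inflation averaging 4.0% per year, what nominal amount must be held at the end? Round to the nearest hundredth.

Cumulative price-level factor: (1+4.0%)^8 ≈ 1.3685690504.
Multiplying £220,899 by the price-level factor gives the future nominal sum.

£302,315.53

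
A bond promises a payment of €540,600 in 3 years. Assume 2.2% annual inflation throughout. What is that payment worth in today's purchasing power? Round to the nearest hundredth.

€506,434.58

Price-level factor over 3 years: (1 + 2.2%)^3 = 1.067462648.
Purchasing power today: €540,600 divided by that factor.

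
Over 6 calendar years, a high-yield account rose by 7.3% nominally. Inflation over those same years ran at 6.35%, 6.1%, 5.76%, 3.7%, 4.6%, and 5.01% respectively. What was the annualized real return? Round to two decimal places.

-3.87%

Cumulative inflation factor: 1.0635 × 1.061 × 1.0576 × 1.037 × 1.046 × 1.0501 ≈ 1.35930.
Nominal growth factor: 1.07300. Real growth factor = 1.07300 / 1.35930 ≈ 0.78938.
Annualized: 0.78938^(1/6) − 1 ≈ -0.03865.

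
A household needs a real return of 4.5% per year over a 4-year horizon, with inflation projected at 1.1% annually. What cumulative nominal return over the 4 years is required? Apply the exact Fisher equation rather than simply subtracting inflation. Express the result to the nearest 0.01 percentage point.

Required annual nominal rate: (1+4.5%)(1+1.1%) − 1 = 5.6495%.
Cumulative over 4 years: (1 + 0.056495)^4 − 1 ≈ 0.24586.

24.59%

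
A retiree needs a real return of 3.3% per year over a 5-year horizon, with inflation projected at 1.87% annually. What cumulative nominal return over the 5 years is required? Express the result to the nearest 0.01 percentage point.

29.04%

Required annual nominal rate: (1+3.3%)(1+1.87%) − 1 = 5.23171%.
Cumulative over 5 years: (1 + 0.0523171)^5 − 1 ≈ 0.29043.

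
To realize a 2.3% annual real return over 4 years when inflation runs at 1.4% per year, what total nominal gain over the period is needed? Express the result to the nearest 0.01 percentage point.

Required annual nominal rate: (1+2.3%)(1+1.4%) − 1 = 3.7322%.
Cumulative over 4 years: (1 + 0.037322)^4 − 1 ≈ 0.15786.

15.79%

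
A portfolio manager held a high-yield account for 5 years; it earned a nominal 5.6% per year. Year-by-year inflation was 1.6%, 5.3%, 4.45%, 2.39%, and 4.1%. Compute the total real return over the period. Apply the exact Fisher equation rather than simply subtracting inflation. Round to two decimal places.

Cumulative inflation factor: 1.016 × 1.053 × 1.0445 × 1.0239 × 1.041 ≈ 1.19107.
Nominal growth factor: 1.31317. Real growth factor = 1.31317 / 1.19107 ≈ 1.10251.
Total real return ≈ 10.2506%.

10.25%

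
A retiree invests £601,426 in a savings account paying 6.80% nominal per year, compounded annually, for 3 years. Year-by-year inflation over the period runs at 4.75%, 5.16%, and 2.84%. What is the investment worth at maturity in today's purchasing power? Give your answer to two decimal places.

£646,739.34

Nominal value at maturity: £601,426 × (1 + 6.80%)^3 ≈ £732,648.99.
Price-level factor over 3 years: 1.0475 × 1.0516 × 1.0284 = 1.1328350484.
The maturity value deflated by that factor is the answer in today's purchasing power.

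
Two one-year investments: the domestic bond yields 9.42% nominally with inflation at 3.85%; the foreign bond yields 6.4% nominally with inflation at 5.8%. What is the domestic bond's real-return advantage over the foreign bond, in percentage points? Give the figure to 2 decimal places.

The domestic bond real return: 1.0942/1.0385 − 1 = 5.364%.
The foreign bond real return: 1.064/1.058 − 1 = 0.567%.
Difference: 5.364 − 0.567 = 4.797 pp.

4.80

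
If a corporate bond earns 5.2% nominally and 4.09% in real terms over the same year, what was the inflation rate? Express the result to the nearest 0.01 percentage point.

From (1+r_nom) = (1+r_real)(1+π), we get 1+π = (1 + 5.2%)/(1 + 4.09%) = 1.052/1.0409 ≈ 1.01066.
So π ≈ 1.0664%.

1.07%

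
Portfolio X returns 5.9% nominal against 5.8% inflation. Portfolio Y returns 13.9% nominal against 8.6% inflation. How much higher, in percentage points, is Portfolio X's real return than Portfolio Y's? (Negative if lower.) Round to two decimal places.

Portfolio X real return: 1.059/1.058 − 1 = 0.095%.
Portfolio Y real return: 1.139/1.086 − 1 = 4.880%.
Difference: 0.095 − 4.880 = -4.785 pp.

-4.79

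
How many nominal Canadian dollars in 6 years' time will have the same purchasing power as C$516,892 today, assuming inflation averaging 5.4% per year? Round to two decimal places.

Cumulative price-level factor: (1+5.4%)^6 ≈ 1.3710196056.
The nominal amount required is C$516,892 scaled up by that factor.

C$708,669.07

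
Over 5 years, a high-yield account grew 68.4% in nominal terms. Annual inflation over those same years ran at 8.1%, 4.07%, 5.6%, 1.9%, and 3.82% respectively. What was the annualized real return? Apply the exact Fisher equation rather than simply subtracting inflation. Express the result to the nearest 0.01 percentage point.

Cumulative inflation factor: 1.081 × 1.0407 × 1.056 × 1.019 × 1.0382 ≈ 1.25681.
Nominal growth factor: 1.68400. Real growth factor = 1.68400 / 1.25681 ≈ 1.33990.
Annualized: 1.33990^(1/5) − 1 ≈ 0.06026.

6.03%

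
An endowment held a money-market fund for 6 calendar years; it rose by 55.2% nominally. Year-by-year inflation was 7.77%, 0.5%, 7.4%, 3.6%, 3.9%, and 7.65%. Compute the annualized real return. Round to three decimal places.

2.378%

Cumulative inflation factor: 1.0777 × 1.005 × 1.074 × 1.036 × 1.039 × 1.0765 ≈ 1.34790.
Nominal growth factor: 1.55200. Real growth factor = 1.55200 / 1.34790 ≈ 1.15142.
Annualized: 1.15142^(1/6) − 1 ≈ 0.02378.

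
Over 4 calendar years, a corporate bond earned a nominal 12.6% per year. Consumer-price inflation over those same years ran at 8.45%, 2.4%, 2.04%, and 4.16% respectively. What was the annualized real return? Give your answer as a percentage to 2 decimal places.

Cumulative inflation factor: 1.0845 × 1.024 × 1.0204 × 1.0416 ≈ 1.18032.
Nominal growth factor: 1.60751. Real growth factor = 1.60751 / 1.18032 ≈ 1.36192.
Annualized: 1.36192^(1/4) − 1 ≈ 0.08028.

8.03%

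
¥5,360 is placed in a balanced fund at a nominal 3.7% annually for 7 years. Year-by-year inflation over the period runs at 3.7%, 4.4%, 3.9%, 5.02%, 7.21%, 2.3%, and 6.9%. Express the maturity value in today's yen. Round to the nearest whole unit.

¥4,991

Nominal value at maturity: ¥5,360 × (1 + 3.7%)^7 ≈ ¥6,912.
Price-level factor over 7 years: 1.037 × 1.044 × 1.039 × 1.0502 × 1.0721 × 1.023 × 1.069 ≈ 1.3850181080.
Dividing the nominal maturity value by the price-level factor gives the value in today's money.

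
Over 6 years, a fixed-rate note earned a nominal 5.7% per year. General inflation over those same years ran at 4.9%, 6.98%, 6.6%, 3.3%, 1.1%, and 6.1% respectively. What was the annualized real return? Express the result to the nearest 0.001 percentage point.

0.850%

Cumulative inflation factor: 1.049 × 1.0698 × 1.066 × 1.033 × 1.011 × 1.061 ≈ 1.32557.
Nominal growth factor: 1.39460. Real growth factor = 1.39460 / 1.32557 ≈ 1.05208.
Annualized: 1.05208^(1/6) − 1 ≈ 0.00850.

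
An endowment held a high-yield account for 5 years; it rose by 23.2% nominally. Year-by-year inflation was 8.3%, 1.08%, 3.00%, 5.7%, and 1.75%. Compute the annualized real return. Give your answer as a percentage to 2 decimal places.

Cumulative inflation factor: 1.083 × 1.0108 × 1.0300 × 1.057 × 1.0175 ≈ 1.21266.
Nominal growth factor: 1.23200. Real growth factor = 1.23200 / 1.21266 ≈ 1.01595.
Annualized: 1.01595^(1/5) − 1 ≈ 0.00317.

0.32%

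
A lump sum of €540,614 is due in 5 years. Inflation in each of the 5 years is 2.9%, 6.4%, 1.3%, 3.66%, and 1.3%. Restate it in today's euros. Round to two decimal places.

Price-level factor over 5 years: 1.029 × 1.064 × 1.013 × 1.0366 × 1.013 ≈ 1.1646276534.
Purchasing power today: €540,614 divided by that factor.

€464,194.71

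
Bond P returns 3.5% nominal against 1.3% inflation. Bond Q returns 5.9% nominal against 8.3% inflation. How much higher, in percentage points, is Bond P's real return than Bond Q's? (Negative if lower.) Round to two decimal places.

Bond P real return: 1.035/1.013 − 1 = 2.172%.
Bond Q real return: 1.059/1.083 − 1 = -2.216%.
Difference: 2.172 − (-2.216) = 4.388 pp.

4.39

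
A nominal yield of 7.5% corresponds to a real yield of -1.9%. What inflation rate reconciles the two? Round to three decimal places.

From (1+r_nom) = (1+r_real)(1+π), we get 1+π = (1 + 7.5%)/(1 − 1.9%) = 1.075/0.981 ≈ 1.09582.
So π ≈ 9.5821%.

9.582%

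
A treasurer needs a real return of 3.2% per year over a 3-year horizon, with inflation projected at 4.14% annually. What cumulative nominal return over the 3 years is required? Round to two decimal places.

24.13%

Required annual nominal rate: (1+3.2%)(1+4.14%) − 1 = 7.47248%.
Cumulative over 3 years: (1 + 0.0747248)^3 − 1 ≈ 0.24134.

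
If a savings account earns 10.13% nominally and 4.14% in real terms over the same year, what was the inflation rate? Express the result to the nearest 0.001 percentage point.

From (1+r_nom) = (1+r_real)(1+π), we get 1+π = (1 + 10.13%)/(1 + 4.14%) = 1.1013/1.0414 ≈ 1.05752.
So π ≈ 5.7519%.

5.752%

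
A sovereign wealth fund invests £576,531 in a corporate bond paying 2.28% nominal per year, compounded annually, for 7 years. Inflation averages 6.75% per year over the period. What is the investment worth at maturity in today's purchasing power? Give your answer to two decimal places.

£427,348.82

Nominal value at maturity: £576,531 × (1 + 2.28%)^7 ≈ £675,083.82.
Price-level factor over 7 years: (1 + 6.75%)^7 ≈ 1.5797020651.
Dividing the nominal maturity value by the price-level factor gives the value in today's money.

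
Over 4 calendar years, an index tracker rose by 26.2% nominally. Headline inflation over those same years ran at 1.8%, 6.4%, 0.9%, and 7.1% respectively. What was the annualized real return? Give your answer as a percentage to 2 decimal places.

Cumulative inflation factor: 1.018 × 1.064 × 1.009 × 1.071 ≈ 1.17050.
Nominal growth factor: 1.26200. Real growth factor = 1.26200 / 1.17050 ≈ 1.07818.
Annualized: 1.07818^(1/4) − 1 ≈ 0.01900.

1.90%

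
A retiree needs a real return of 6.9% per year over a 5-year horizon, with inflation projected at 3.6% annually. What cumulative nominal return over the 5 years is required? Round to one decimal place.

66.6%

Required annual nominal rate: (1+6.9%)(1+3.6%) − 1 = 10.7484%.
Cumulative over 5 years: (1 + 0.107484)^5 − 1 ≈ 0.66605.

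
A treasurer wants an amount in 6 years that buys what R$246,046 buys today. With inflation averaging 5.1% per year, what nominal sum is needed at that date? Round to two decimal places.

Cumulative price-level factor: (1+5.1%)^6 ≈ 1.3477715858.
The nominal amount required is R$246,046 scaled up by that factor.

R$331,613.81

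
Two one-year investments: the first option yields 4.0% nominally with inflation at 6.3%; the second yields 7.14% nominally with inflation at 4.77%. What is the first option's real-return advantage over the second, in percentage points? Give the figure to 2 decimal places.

The first option real return: 1.040/1.063 − 1 = -2.164%.
The second real return: 1.0714/1.0477 − 1 = 2.262%.
Difference: -2.164 − 2.262 = -4.426 pp.

-4.43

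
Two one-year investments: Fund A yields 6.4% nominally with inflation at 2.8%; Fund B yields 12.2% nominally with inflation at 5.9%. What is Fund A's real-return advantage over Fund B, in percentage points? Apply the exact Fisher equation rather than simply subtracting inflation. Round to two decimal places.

Fund A real return: 1.064/1.028 − 1 = 3.502%.
Fund B real return: 1.122/1.059 − 1 = 5.949%.
Difference: 3.502 − 5.949 = -2.447 pp.

-2.45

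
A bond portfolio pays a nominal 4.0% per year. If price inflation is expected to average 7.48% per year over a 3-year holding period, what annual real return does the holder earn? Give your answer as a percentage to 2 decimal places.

-3.24%

With constant rates the annual real return is the same each year: (1+4.0%)/(1+7.48%) − 1 = -0.03238.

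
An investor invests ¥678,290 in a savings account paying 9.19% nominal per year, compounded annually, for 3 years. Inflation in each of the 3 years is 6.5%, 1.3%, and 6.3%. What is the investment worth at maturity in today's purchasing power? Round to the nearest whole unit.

Nominal value at maturity: ¥678,290 × (1 + 9.19%)^3 ≈ ¥883,007.
Price-level factor over 3 years: 1.065 × 1.013 × 1.063 = 1.146812235.
Dividing the nominal maturity value by the price-level factor gives the value in today's money.

¥769,966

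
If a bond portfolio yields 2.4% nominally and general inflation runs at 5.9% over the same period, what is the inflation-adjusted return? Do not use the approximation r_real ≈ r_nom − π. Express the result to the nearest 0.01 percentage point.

-3.31%

Real return via the Fisher equation: (1 + 2.4%)/(1 + 5.9%) − 1 = 1.024/1.059 − 1 ≈ -0.03305.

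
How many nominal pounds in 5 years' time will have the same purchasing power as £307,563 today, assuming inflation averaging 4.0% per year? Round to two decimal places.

Cumulative price-level factor: (1+4.0%)^5 = 1.2166529024.
The nominal amount required is £307,563 scaled up by that factor.

£374,197.42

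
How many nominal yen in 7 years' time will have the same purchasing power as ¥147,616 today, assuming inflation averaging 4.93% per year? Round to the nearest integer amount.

Cumulative price-level factor: (1+4.93%)^7 ≈ 1.4005470724.
The nominal amount required is ¥147,616 scaled up by that factor.

¥206,743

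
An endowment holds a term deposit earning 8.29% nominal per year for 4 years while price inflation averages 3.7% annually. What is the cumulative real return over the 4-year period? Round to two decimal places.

18.92%

The annual real rate is (1+8.29%)/(1+3.7%) − 1 = 4.4262%.
Compounded over 4 years: (1 + 0.044262)^4 − 1 ≈ 0.18915.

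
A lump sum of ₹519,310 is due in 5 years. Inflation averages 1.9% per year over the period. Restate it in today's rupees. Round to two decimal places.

₹472,667.53

Price-level factor over 5 years: (1 + 1.9%)^5 ≈ 1.0986792441.
Purchasing power today: ₹519,310 divided by that factor.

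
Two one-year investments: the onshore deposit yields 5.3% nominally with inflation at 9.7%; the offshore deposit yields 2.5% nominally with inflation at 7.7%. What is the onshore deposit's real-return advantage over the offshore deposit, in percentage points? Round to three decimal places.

0.817

The onshore deposit real return: 1.053/1.097 − 1 = -4.0109%.
The offshore deposit real return: 1.025/1.077 − 1 = -4.8282%.
Difference: -4.0109 − (-4.8282) = 0.8173 pp.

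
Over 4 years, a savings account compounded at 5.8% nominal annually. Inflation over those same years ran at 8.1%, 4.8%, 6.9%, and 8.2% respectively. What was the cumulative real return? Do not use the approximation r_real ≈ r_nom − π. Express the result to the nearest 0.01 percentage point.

-4.38%

Cumulative inflation factor: 1.081 × 1.048 × 1.069 × 1.082 ≈ 1.31036.
Nominal growth factor: 1.25298. Real growth factor = 1.25298 / 1.31036 ≈ 0.95620.
Total real return ≈ -4.3796%.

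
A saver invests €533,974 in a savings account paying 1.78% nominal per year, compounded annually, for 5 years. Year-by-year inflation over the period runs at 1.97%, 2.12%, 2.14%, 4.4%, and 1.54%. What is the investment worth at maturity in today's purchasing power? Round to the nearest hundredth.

Nominal value at maturity: €533,974 × (1 + 1.78%)^5 ≈ €583,219.91.
Price-level factor over 5 years: 1.0197 × 1.0212 × 1.0214 × 1.044 × 1.0154 ≈ 1.1275004832.
Dividing the nominal maturity value by the price-level factor gives the value in today's money.

€517,267.99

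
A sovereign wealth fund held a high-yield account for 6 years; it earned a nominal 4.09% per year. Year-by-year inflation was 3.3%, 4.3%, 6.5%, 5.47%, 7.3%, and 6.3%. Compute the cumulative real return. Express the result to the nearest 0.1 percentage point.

-7.9%

Cumulative inflation factor: 1.033 × 1.043 × 1.065 × 1.0547 × 1.073 × 1.063 ≈ 1.38037.
Nominal growth factor: 1.27190. Real growth factor = 1.27190 / 1.38037 ≈ 0.92142.
Total real return ≈ -7.8579%.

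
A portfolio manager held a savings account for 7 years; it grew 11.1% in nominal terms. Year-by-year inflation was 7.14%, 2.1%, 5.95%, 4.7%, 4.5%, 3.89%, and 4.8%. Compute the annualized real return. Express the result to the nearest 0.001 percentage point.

Cumulative inflation factor: 1.0714 × 1.021 × 1.0595 × 1.047 × 1.045 × 1.0389 × 1.048 ≈ 1.38063.
Nominal growth factor: 1.11100. Real growth factor = 1.11100 / 1.38063 ≈ 0.80471.
Annualized: 0.80471^(1/7) − 1 ≈ -0.03056.

-3.056%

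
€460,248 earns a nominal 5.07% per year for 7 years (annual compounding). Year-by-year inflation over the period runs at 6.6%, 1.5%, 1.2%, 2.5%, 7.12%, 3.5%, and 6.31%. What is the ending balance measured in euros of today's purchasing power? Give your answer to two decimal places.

€491,847.40

Nominal value at maturity: €460,248 × (1 + 5.07%)^7 ≈ €650,643.41.
Price-level factor over 7 years: 1.066 × 1.015 × 1.012 × 1.025 × 1.0712 × 1.035 × 1.0631 ≈ 1.3228562599.
The maturity value deflated by that factor is the answer in today's purchasing power.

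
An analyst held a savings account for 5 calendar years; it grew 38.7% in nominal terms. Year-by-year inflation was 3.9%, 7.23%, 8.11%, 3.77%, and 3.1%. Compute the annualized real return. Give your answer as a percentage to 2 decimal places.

Cumulative inflation factor: 1.039 × 1.0723 × 1.0811 × 1.0377 × 1.031 ≈ 1.28863.
Nominal growth factor: 1.38700. Real growth factor = 1.38700 / 1.28863 ≈ 1.07634.
Annualized: 1.07634^(1/5) − 1 ≈ 0.01482.

1.48%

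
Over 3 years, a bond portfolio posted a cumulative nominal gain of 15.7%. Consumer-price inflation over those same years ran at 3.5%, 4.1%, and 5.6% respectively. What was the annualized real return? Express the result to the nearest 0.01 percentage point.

Cumulative inflation factor: 1.035 × 1.041 × 1.056 ≈ 1.13777.
Nominal growth factor: 1.15700. Real growth factor = 1.15700 / 1.13777 ≈ 1.01690.
Annualized: 1.01690^(1/3) − 1 ≈ 0.00560.

0.56%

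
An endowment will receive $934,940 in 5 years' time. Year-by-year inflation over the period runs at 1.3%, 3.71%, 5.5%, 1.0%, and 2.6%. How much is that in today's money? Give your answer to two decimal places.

Price-level factor over 5 years: 1.013 × 1.0371 × 1.055 × 1.010 × 1.026 ≈ 1.1485536170.
Purchasing power today: $934,940 divided by that factor.

$814,015.11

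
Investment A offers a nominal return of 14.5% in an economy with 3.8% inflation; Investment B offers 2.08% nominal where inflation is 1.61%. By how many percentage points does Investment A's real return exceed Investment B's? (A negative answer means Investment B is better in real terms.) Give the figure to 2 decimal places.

Investment A real return: 1.145/1.038 − 1 = 10.308%.
Investment B real return: 1.0208/1.0161 − 1 = 0.463%.
Difference: 10.308 − 0.463 = 9.845 pp.

9.85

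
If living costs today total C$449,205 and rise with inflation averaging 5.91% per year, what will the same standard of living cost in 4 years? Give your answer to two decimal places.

C$565,187.38

Cumulative price-level factor: (1+5.91%)^4 ≈ 1.2581947600.
Multiplying C$449,205 by the price-level factor gives the future nominal sum.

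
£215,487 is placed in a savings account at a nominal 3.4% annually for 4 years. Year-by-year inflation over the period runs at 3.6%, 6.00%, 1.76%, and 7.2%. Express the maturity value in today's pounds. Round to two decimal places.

Nominal value at maturity: £215,487 × (1 + 3.4%)^4 ≈ £246,322.02.
Price-level factor over 4 years: 1.036 × 1.0600 × 1.0176 × 1.072 ≈ 1.1979467244.
Dividing the nominal maturity value by the price-level factor gives the value in today's money.

£205,620.18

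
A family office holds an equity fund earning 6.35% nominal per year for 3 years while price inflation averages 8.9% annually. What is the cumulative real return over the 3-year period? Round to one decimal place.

-6.9%

The annual real rate is (1+6.35%)/(1+8.9%) − 1 = -2.3416%.
Compounded over 3 years: (1 + -0.023416)^3 − 1 ≈ -0.06862.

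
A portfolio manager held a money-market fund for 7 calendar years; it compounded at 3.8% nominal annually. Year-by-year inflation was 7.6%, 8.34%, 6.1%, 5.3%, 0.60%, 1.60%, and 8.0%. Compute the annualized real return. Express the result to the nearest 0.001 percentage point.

-1.446%

Cumulative inflation factor: 1.076 × 1.0834 × 1.061 × 1.053 × 1.0060 × 1.0160 × 1.080 ≈ 1.43767.
Nominal growth factor: 1.29832. Real growth factor = 1.29832 / 1.43767 ≈ 0.90307.
Annualized: 0.90307^(1/7) − 1 ≈ -0.01446.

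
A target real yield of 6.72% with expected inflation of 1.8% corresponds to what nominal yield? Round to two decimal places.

8.64%

By the Fisher equation, 1 + r_nom = (1 + 6.72%)(1 + 1.8%) = 1.0672 × 1.018 = 1.0864096.
So r_nom = 8.64096%.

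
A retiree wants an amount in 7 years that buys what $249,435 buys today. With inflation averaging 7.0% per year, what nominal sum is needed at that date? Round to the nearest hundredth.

Cumulative price-level factor: (1+7.0%)^7 ≈ 1.6057814765.
Multiplying $249,435 by the price-level factor gives the future nominal sum.

$400,538.10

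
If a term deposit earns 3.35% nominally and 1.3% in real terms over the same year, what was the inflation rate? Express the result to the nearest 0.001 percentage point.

2.024%

From (1+r_nom) = (1+r_real)(1+π), we get 1+π = (1 + 3.35%)/(1 + 1.3%) = 1.0335/1.013 ≈ 1.02024.
So π ≈ 2.0237%.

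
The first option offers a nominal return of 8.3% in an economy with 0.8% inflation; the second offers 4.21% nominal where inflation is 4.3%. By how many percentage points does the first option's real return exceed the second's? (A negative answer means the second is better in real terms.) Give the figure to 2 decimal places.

The first option real return: 1.083/1.008 − 1 = 7.440%.
The second real return: 1.0421/1.043 − 1 = -0.086%.
Difference: 7.440 − (-0.086) = 7.526 pp.

7.53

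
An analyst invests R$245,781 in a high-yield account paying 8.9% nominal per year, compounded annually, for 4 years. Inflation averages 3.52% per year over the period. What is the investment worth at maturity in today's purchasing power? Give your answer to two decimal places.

R$300,997.42

Nominal value at maturity: R$245,781 × (1 + 8.9%)^4 ≈ R$345,668.52.
Price-level factor over 4 years: (1 + 3.52%)^4 ≈ 1.1484102321.
Dividing the nominal maturity value by the price-level factor gives the value in today's money.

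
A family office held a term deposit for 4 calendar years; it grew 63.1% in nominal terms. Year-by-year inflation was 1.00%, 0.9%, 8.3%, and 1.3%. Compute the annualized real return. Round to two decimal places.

Cumulative inflation factor: 1.0100 × 1.009 × 1.083 × 1.013 ≈ 1.11802.
Nominal growth factor: 1.63100. Real growth factor = 1.63100 / 1.11802 ≈ 1.45883.
Annualized: 1.45883^(1/4) − 1 ≈ 0.09901.

9.90%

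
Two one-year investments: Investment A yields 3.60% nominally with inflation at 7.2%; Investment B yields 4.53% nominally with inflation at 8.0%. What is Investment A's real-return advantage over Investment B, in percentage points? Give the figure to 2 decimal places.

-0.15

Investment A real return: 1.0360/1.072 − 1 = -3.358%.
Investment B real return: 1.0453/1.080 − 1 = -3.213%.
Difference: -3.358 − (-3.213) = -0.145 pp.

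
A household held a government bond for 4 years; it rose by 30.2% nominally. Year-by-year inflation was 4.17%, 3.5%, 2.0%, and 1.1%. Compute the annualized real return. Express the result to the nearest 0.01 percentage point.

4.03%

Cumulative inflation factor: 1.0417 × 1.035 × 1.020 × 1.011 ≈ 1.11182.
Nominal growth factor: 1.30200. Real growth factor = 1.30200 / 1.11182 ≈ 1.17105.
Annualized: 1.17105^(1/4) − 1 ≈ 0.04027.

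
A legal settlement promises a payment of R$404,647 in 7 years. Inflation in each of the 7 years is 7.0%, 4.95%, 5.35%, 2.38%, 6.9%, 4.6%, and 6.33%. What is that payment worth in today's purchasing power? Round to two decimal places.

R$280,992.83

Price-level factor over 7 years: 1.070 × 1.0495 × 1.0535 × 1.0238 × 1.069 × 1.046 × 1.0633 ≈ 1.4400616648.
Purchasing power today: R$404,647 divided by that factor.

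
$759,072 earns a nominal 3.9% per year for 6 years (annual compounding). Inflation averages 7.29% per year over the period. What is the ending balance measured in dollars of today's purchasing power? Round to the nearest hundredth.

$626,066.96

Nominal value at maturity: $759,072 × (1 + 3.9%)^6 ≈ $954,940.38.
Price-level factor over 6 years: (1 + 7.29%)^6 ≈ 1.5253007076.
Dividing the nominal maturity value by the price-level factor gives the value in today's money.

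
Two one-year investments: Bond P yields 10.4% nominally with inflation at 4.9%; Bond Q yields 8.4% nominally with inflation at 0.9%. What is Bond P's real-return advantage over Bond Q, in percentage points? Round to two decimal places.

-2.19

Bond P real return: 1.104/1.049 − 1 = 5.243%.
Bond Q real return: 1.084/1.009 − 1 = 7.433%.
Difference: 5.243 − 7.433 = -2.190 pp.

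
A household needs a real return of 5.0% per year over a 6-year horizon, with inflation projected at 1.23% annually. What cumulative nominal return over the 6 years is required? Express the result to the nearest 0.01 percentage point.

Required annual nominal rate: (1+5.0%)(1+1.23%) − 1 = 6.2915%.
Cumulative over 6 years: (1 + 0.062915)^6 − 1 ≈ 0.44209.

44.21%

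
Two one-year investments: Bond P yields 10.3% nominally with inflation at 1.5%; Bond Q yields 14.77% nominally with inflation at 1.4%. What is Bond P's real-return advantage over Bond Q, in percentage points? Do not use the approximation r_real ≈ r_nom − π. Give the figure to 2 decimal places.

Bond P real return: 1.103/1.015 − 1 = 8.670%.
Bond Q real return: 1.1477/1.014 − 1 = 13.185%.
Difference: 8.670 − 13.185 = -4.515 pp.

-4.52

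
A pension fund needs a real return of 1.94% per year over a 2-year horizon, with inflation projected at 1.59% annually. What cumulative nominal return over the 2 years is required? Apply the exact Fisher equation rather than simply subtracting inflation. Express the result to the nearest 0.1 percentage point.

7.2%

Required annual nominal rate: (1+1.94%)(1+1.59%) − 1 = 3.560846%.
Cumulative over 2 years: (1 + 0.03560846)^2 − 1 ≈ 0.07248.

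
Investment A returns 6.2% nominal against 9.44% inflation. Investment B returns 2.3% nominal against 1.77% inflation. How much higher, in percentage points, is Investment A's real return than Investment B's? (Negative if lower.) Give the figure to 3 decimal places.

Investment A real return: 1.062/1.0944 − 1 = -2.9605%.
Investment B real return: 1.023/1.0177 − 1 = 0.5208%.
Difference: -2.9605 − 0.5208 = -3.4813 pp.

-3.481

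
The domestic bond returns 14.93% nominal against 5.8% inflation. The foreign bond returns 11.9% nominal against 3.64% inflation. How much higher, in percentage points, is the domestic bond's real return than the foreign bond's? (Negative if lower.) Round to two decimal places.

0.66

The domestic bond real return: 1.1493/1.058 − 1 = 8.629%.
The foreign bond real return: 1.119/1.0364 − 1 = 7.970%.
Difference: 8.629 − 7.970 = 0.659 pp.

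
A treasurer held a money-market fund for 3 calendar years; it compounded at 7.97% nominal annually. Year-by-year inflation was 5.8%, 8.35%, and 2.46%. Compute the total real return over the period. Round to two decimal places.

7.16%

Cumulative inflation factor: 1.058 × 1.0835 × 1.0246 ≈ 1.17454.
Nominal growth factor: 1.25866. Real growth factor = 1.25866 / 1.17454 ≈ 1.07162.
Total real return ≈ 7.1619%.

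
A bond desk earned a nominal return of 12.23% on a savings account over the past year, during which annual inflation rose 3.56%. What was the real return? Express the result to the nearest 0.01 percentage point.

8.37%

Real return via the Fisher equation: (1 + 12.23%)/(1 + 3.56%) − 1 = 1.1223/1.0356 − 1 ≈ 0.08372.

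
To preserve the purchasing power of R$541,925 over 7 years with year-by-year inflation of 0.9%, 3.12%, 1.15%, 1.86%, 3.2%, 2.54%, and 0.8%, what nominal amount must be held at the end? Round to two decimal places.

R$619,692.67

Cumulative price-level factor: 1.009 × 1.0312 × 1.0115 × 1.0186 × 1.032 × 1.0254 × 1.008 ≈ 1.1435026411.
Multiplying R$541,925 by the price-level factor gives the future nominal sum.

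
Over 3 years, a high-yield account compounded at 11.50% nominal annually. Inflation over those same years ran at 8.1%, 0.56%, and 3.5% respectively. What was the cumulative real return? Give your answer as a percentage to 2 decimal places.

Cumulative inflation factor: 1.081 × 1.0056 × 1.035 ≈ 1.12510.
Nominal growth factor: 1.38620. Real growth factor = 1.38620 / 1.12510 ≈ 1.23206.
Total real return ≈ 23.2064%.

23.21%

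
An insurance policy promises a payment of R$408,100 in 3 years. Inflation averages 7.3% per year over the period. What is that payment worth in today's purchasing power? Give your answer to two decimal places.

R$330,344.76

Price-level factor over 3 years: (1 + 7.3%)^3 = 1.235376017.
Purchasing power today: R$408,100 divided by that factor.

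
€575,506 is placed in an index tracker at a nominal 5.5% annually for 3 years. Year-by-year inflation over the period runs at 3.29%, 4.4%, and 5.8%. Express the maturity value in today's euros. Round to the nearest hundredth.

Nominal value at maturity: €575,506 × (1 + 5.5%)^3 ≈ €675,782.96.
Price-level factor over 3 years: 1.0329 × 1.044 × 1.058 = 1.1408917608.
The maturity value deflated by that factor is the answer in today's purchasing power.

€592,328.72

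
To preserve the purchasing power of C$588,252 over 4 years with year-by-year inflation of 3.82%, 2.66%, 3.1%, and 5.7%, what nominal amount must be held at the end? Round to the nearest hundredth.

Cumulative price-level factor: 1.0382 × 1.0266 × 1.031 × 1.057 ≈ 1.1614912356.
Multiplying C$588,252 by the price-level factor gives the future nominal sum.

C$683,249.54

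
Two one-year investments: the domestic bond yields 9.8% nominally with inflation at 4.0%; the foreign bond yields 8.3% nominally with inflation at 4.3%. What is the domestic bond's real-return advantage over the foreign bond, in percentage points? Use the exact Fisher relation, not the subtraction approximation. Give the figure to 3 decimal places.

The domestic bond real return: 1.098/1.040 − 1 = 5.5769%.
The foreign bond real return: 1.083/1.043 − 1 = 3.8351%.
Difference: 5.5769 − 3.8351 = 1.7418 pp.

1.742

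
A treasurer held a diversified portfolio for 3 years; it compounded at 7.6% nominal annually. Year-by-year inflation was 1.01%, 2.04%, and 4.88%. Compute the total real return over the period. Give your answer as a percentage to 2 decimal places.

15.24%

Cumulative inflation factor: 1.0101 × 1.0204 × 1.0488 ≈ 1.08100.
Nominal growth factor: 1.24577. Real growth factor = 1.24577 / 1.08100 ≈ 1.15242.
Total real return ≈ 15.2416%.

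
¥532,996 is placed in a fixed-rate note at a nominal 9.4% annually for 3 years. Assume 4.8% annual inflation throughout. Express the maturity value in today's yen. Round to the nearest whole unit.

Nominal value at maturity: ¥532,996 × (1 + 9.4%)^3 ≈ ¥697,872.
Price-level factor over 3 years: (1 + 4.8%)^3 = 1.151022592.
Dividing the nominal maturity value by the price-level factor gives the value in today's money.

¥606,306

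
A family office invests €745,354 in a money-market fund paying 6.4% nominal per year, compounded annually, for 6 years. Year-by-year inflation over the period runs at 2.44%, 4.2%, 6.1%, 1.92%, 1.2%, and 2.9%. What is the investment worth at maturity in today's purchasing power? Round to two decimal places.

Nominal value at maturity: €745,354 × (1 + 6.4%)^6 ≈ €1,081,464.71.
Price-level factor over 6 years: 1.0244 × 1.042 × 1.061 × 1.0192 × 1.012 × 1.029 ≈ 1.2020097071.
The maturity value deflated by that factor is the answer in today's purchasing power.

€899,713.79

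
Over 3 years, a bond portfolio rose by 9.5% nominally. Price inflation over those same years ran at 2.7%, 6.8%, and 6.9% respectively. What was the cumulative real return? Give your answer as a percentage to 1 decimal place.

Cumulative inflation factor: 1.027 × 1.068 × 1.069 ≈ 1.17252.
Nominal growth factor: 1.09500. Real growth factor = 1.09500 / 1.17252 ≈ 0.93389.
Total real return ≈ -6.6112%.

-6.6%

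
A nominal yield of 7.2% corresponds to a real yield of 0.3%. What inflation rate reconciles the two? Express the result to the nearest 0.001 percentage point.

From (1+r_nom) = (1+r_real)(1+π), we get 1+π = (1 + 7.2%)/(1 + 0.3%) = 1.072/1.003 ≈ 1.06879.
So π ≈ 6.8794%.

6.879%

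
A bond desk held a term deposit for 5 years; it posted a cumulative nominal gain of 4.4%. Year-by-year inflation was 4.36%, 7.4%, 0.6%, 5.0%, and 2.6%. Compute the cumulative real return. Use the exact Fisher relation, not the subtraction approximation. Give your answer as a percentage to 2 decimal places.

-14.05%

Cumulative inflation factor: 1.0436 × 1.074 × 1.006 × 1.050 × 1.026 ≈ 1.21471.
Nominal growth factor: 1.04400. Real growth factor = 1.04400 / 1.21471 ≈ 0.85946.
Total real return ≈ -14.0536%.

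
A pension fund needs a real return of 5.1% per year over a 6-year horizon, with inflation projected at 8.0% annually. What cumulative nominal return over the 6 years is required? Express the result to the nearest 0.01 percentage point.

Required annual nominal rate: (1+5.1%)(1+8.0%) − 1 = 13.508%.
Cumulative over 6 years: (1 + 0.13508)^6 − 1 ≈ 1.13874.

113.87%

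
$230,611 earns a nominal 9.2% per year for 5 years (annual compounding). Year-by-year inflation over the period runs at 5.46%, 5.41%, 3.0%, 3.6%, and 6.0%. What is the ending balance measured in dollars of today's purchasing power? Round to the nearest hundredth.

Nominal value at maturity: $230,611 × (1 + 9.2%)^5 ≈ $358,090.84.
Price-level factor over 5 years: 1.0546 × 1.0541 × 1.030 × 1.036 × 1.060 ≈ 1.2573970170.
Dividing the nominal maturity value by the price-level factor gives the value in today's money.

$284,787.41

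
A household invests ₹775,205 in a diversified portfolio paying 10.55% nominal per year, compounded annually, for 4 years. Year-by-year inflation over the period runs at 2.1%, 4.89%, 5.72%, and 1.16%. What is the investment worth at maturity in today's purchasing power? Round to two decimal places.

Nominal value at maturity: ₹775,205 × (1 + 10.55%)^4 ≈ ₹1,157,848.01.
Price-level factor over 4 years: 1.021 × 1.0489 × 1.0572 × 1.0116 ≈ 1.1453172521.
The maturity value deflated by that factor is the answer in today's purchasing power.

₹1,010,940.86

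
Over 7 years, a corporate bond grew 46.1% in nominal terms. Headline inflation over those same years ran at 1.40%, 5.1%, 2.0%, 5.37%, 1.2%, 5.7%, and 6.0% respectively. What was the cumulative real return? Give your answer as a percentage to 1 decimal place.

12.5%

Cumulative inflation factor: 1.0140 × 1.051 × 1.020 × 1.0537 × 1.012 × 1.057 × 1.060 ≈ 1.29873.
Nominal growth factor: 1.46100. Real growth factor = 1.46100 / 1.29873 ≈ 1.12494.
Total real return ≈ 12.4944%.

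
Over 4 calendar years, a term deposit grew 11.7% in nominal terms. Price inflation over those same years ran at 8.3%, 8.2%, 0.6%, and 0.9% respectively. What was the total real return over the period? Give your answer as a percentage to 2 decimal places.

Cumulative inflation factor: 1.083 × 1.082 × 1.006 × 1.009 ≈ 1.18945.
Nominal growth factor: 1.11700. Real growth factor = 1.11700 / 1.18945 ≈ 0.93909.
Total real return ≈ -6.0908%.

-6.09%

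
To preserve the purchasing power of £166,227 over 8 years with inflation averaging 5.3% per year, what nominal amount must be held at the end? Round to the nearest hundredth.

£251,263.00

Cumulative price-level factor: (1+5.3%)^8 ≈ 1.5115654947.
Multiplying £166,227 by the price-level factor gives the future nominal sum.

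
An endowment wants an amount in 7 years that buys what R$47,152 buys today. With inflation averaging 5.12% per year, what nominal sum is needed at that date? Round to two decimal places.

R$66,880.20

Cumulative price-level factor: (1+5.12%)^7 ≈ 1.4183958944.
The nominal amount required is R$47,152 scaled up by that factor.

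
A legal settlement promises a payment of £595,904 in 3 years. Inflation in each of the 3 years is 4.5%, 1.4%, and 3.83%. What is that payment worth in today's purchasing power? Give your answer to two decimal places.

£541,625.62

Price-level factor over 3 years: 1.045 × 1.014 × 1.0383 = 1.100213829.
Purchasing power today: £595,904 divided by that factor.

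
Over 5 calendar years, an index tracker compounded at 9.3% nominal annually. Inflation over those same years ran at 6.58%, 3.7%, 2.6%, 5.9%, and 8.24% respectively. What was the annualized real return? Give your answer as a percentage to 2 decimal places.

3.72%

Cumulative inflation factor: 1.0658 × 1.037 × 1.026 × 1.059 × 1.0824 ≈ 1.29983.
Nominal growth factor: 1.55991. Real growth factor = 1.55991 / 1.29983 ≈ 1.20009.
Annualized: 1.20009^(1/5) − 1 ≈ 0.03715.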